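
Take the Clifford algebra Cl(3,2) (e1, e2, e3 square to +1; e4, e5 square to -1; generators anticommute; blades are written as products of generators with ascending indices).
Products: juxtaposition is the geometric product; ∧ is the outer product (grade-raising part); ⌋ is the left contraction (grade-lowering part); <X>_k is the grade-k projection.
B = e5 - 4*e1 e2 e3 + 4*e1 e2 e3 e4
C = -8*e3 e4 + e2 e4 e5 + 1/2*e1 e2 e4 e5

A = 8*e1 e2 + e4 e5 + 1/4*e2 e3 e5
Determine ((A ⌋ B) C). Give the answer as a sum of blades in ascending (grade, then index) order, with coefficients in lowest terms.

step 1: 32*e3 - 32*e3 e4
step 2: 256 - 256*e4 + 32*e2 e3 e5 + 16*e1 e2 e3 e5 - 32*e2 e3 e4 e5 + 16*e1 e2 e3 e4 e5
Answer: 256 - 256*e4 + 32*e2 e3 e5 + 16*e1 e2 e3 e5 - 32*e2 e3 e4 e5 + 16*e1 e2 e3 e4 e5


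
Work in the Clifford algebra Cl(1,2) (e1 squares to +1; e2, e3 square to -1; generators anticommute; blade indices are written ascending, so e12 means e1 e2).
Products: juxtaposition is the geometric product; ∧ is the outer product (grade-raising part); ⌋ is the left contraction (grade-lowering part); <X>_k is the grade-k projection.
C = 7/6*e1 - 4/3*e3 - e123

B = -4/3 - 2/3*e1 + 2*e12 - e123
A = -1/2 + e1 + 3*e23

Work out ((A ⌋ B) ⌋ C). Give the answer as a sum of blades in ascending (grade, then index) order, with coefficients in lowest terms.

step 1: 10/3*e1 + 2*e2 - e12 - e23 + 1/2*e123
step 2: 79/18 - e1 + e3 - 2*e13 - 10/3*e23
Answer: 79/18 - e1 + e3 - 2*e13 - 10/3*e23


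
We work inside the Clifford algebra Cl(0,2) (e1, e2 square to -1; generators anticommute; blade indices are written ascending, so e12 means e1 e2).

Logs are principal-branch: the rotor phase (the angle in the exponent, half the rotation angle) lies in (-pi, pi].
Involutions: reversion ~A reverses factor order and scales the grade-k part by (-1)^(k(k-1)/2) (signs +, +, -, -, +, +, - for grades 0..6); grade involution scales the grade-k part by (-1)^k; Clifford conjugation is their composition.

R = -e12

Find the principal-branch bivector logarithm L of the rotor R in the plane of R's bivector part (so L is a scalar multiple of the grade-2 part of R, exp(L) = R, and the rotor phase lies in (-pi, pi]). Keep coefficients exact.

The scalar part of R is 0, and that scalar determines the rotor phase on the principal branch; recovering the unit plane as bivector-part over sine of the phase gives L = phase * plane.
Concretely: cos(phase) = 0 gives phase = ±pi/2, and since phase/sin(phase) is even the sign is immaterial: L = (phase/sin(phase)) * <R>_2 = (pi/2) * <R>_2.
Answer: -pi/2*e12


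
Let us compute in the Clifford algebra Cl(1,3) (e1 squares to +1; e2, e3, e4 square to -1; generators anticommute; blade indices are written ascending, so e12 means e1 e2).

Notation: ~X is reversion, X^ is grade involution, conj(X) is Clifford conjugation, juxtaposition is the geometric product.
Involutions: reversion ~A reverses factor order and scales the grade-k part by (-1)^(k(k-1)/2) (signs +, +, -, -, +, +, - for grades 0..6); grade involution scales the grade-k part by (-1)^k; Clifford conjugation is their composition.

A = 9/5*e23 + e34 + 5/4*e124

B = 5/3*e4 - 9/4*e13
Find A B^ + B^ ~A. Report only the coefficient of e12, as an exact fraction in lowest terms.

first term: 5/3*e3 + 92/15*e12 - 9/4*e14 - 3/16*e234
second term: 5/3*e3 + 59/30*e12 - 9/4*e14 + 93/16*e234
Answer: 81/10


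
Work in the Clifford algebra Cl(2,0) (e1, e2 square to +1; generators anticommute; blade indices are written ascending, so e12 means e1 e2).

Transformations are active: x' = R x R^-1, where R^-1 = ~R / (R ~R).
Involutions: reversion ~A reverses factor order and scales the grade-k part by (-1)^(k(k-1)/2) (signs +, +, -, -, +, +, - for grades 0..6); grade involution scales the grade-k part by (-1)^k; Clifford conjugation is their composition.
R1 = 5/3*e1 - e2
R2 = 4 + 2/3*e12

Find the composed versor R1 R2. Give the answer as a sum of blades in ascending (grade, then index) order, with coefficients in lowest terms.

Distribute over the terms of R1 (each basis-blade product reordered to ascending indices, repeated generators contracted through their squares):
(5/3*e1) R2 = 20/3*e1 + 10/9*e2
(-e2) R2 = 2/3*e1 - 4*e2
Summing the partial products and collecting blades:
Answer: 22/3*e1 - 26/9*e2


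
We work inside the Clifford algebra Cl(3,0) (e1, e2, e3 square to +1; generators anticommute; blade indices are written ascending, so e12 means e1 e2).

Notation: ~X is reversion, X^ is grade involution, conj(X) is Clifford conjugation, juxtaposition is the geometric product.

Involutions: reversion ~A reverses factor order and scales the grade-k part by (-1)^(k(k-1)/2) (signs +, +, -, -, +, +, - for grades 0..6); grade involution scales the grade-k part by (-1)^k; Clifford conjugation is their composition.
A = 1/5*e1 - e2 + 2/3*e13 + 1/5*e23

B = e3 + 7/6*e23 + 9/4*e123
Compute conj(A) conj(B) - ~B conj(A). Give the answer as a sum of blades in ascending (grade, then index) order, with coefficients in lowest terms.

first term: -7/30 + 67/60*e1 - 13/10*e2 - 7/6*e3 - 7/9*e12 - 41/20*e13 - 29/20*e23 + 7/30*e123
second term: -7/30 + 13/60*e1 + 17/10*e2 + 7/6*e3 + 7/9*e12 + 49/20*e13 - 11/20*e23 + 7/30*e123
Answer: 9/10*e1 - 3*e2 - 7/3*e3 - 14/9*e12 - 9/2*e13 - 9/10*e23


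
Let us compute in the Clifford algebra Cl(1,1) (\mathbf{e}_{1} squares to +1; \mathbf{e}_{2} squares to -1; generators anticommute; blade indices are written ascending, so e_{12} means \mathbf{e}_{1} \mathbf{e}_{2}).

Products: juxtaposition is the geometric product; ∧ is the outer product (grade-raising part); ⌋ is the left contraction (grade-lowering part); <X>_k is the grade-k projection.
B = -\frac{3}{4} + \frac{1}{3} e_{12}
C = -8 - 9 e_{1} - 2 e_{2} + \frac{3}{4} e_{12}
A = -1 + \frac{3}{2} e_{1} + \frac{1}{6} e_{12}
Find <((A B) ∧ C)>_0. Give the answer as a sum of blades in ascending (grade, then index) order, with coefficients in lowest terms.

step 1: \frac{29}{36} - \frac{9}{8} e_{1} + \frac{1}{2} e_{2} - \frac{11}{24} e_{12}
step 2: -\frac{58}{9} + \frac{7}{4} e_{1} - \frac{101}{18} e_{2} + \frac{529}{48} e_{12}
step 3: -\frac{58}{9}
Answer: -\frac{58}{9}


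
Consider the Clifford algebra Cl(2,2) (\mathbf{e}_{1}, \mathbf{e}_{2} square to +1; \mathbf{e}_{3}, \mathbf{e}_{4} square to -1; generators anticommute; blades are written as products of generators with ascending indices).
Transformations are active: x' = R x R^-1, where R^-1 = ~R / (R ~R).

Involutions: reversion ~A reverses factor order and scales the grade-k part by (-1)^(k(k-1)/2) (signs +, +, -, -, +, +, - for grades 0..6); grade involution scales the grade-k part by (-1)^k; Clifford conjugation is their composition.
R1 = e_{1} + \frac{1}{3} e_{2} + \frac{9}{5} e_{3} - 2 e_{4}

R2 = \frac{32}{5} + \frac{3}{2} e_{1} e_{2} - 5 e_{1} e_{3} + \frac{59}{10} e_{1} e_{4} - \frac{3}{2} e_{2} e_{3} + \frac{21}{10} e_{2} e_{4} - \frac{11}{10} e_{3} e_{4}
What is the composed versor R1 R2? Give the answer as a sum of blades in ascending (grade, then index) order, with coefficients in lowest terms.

Distribute over the terms of R1 (each basis-blade product reordered to ascending indices, repeated generators contracted through their squares):
(e_{1}) R2 = \frac{32}{5} e_{1} + \frac{3}{2} e_{2} - 5 e_{3} + \frac{59}{10} e_{4} - \frac{3}{2} e_{1} e_{2} e_{3} + \frac{21}{10} e_{1} e_{2} e_{4} - \frac{11}{10} e_{1} e_{3} e_{4}
(\frac{1}{3} e_{2}) R2 = -\frac{1}{2} e_{1} + \frac{32}{15} e_{2} - \frac{1}{2} e_{3} + \frac{7}{10} e_{4} + \frac{5}{3} e_{1} e_{2} e_{3} - \frac{59}{30} e_{1} e_{2} e_{4} - \frac{11}{30} e_{2} e_{3} e_{4}
(\frac{9}{5} e_{3}) R2 = -9 e_{1} - \frac{27}{10} e_{2} + \frac{288}{25} e_{3} + \frac{99}{50} e_{4} + \frac{27}{10} e_{1} e_{2} e_{3} - \frac{531}{50} e_{1} e_{3} e_{4} - \frac{189}{50} e_{2} e_{3} e_{4}
(-2 e_{4}) R2 = -\frac{59}{5} e_{1} - \frac{21}{5} e_{2} + \frac{11}{5} e_{3} - \frac{64}{5} e_{4} - 3 e_{1} e_{2} e_{4} + 10 e_{1} e_{3} e_{4} + 3 e_{2} e_{3} e_{4}
Summing the partial products and collecting blades:
Answer: -\frac{149}{10} e_{1} - \frac{49}{15} e_{2} + \frac{411}{50} e_{3} - \frac{211}{50} e_{4} + \frac{43}{15} e_{1} e_{2} e_{3} - \frac{43}{15} e_{1} e_{2} e_{4} - \frac{43}{25} e_{1} e_{3} e_{4} - \frac{86}{75} e_{2} e_{3} e_{4}


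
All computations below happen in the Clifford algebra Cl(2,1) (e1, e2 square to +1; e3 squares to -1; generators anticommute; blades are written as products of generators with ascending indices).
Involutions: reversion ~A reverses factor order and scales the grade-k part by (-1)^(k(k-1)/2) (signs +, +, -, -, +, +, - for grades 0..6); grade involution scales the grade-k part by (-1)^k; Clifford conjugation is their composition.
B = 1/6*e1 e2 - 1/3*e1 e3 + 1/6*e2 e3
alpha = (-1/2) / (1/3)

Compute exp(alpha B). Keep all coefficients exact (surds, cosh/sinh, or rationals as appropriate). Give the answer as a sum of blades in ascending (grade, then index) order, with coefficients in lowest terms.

B^2 term by term: the squares give (1/6)^2*(e1 e2)^2 + (-1/3)^2*(e1 e3)^2 + (1/6)^2*(e2 e3)^2 = 1/36*(-1) + 1/9*(+1) + 1/36*(+1) = 1/9 (each basis 2-blade squares to minus the product of its generators' squares); cross terms between blades sharing an index anticommute and cancel. So B^2 = 1/9.
B^2 = 1/9 — the series telescopes hyperbolically here: l = 1/3, alpha*l = -1/2, so exp(alpha B) = cosh(-1/2) + (sinh(-1/2)/(1/3))*B = cosh(1/2) + (-3*sinh(1/2))*B.
Answer: cosh(1/2) - sinh(1/2)/2*e1 e2 + sinh(1/2)*e1 e3 - sinh(1/2)/2*e2 e3


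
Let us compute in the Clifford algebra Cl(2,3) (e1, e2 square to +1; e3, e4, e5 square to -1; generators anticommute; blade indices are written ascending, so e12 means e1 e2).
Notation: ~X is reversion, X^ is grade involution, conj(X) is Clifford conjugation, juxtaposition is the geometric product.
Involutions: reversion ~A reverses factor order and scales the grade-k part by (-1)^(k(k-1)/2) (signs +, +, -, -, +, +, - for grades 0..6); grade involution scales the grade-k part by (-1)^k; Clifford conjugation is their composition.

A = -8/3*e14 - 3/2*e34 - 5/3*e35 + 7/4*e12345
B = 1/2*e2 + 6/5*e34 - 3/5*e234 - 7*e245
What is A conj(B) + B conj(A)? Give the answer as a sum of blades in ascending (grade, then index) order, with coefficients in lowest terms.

first term: -9/5 - 9/10*e2 - 181/20*e13 - 21/20*e15 - 2*e45 - 8/5*e123 - 4/3*e124 + 623/30*e125 + 149/12*e234 - 29/3*e235 - e245 + 7/8*e1345
second term: -9/5 + 9/10*e2 + 181/20*e13 + 21/20*e15 + 2*e45 - 8/5*e123 - 4/3*e124 + 623/30*e125 + 149/12*e234 - 29/3*e235 - e245 + 7/8*e1345
Answer: -18/5 - 16/5*e123 - 8/3*e124 + 623/15*e125 + 149/6*e234 - 58/3*e235 - 2*e245 + 7/4*e1345


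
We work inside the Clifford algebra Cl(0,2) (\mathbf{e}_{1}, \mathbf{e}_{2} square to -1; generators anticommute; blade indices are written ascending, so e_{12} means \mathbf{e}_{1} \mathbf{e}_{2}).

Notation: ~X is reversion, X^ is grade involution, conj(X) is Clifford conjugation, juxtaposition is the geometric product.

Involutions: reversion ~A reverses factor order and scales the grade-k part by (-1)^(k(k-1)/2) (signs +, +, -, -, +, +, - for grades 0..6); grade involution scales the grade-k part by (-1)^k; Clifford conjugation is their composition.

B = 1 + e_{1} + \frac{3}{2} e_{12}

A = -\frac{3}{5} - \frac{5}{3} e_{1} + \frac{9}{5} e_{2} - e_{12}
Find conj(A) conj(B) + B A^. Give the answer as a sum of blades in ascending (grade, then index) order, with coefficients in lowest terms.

first term: \frac{77}{30} + \frac{149}{30} e_{1} - \frac{3}{10} e_{2} + \frac{1}{10} e_{12}
second term: -\frac{23}{30} + \frac{113}{30} e_{1} + \frac{17}{10} e_{2} - \frac{37}{10} e_{12}
Answer: \frac{9}{5} + \frac{131}{15} e_{1} + \frac{7}{5} e_{2} - \frac{18}{5} e_{12}


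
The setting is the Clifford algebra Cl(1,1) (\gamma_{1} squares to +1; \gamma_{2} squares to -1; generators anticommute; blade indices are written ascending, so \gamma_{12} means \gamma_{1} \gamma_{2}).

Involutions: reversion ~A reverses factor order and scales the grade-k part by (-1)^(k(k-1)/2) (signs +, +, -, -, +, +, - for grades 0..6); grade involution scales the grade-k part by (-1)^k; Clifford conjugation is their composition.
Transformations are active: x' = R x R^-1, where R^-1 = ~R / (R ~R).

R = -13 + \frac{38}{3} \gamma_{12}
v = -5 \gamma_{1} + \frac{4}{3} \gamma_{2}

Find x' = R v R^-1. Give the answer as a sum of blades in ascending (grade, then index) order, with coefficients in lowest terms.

~R = -13 - \frac{38}{3} \gamma_{12}, and R ~R = \frac{77}{9}, so R^-1 = ~R / (\frac{77}{9}).
R v = \frac{433}{9} \gamma_{1} + 46 \gamma_{2}
Answer: -\frac{10873}{77} \gamma_{1} - \frac{32600}{231} \gamma_{2}


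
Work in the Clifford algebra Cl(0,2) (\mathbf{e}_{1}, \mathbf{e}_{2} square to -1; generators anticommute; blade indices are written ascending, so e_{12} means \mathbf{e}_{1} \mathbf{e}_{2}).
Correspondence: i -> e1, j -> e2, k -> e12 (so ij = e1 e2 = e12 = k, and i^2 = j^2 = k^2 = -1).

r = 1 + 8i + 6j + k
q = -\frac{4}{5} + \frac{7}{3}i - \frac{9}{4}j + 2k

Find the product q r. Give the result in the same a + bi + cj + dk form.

In blades: q = -\frac{4}{5} + \frac{7}{3} e_{1} - \frac{9}{4} e_{2} + 2 e_{12}, r = 1 + 8 e_{1} + 6 e_{2} + e_{12}.
Distribute q over r term by term (generator squares from the signature, products reordered to ascending indices): (-\frac{4}{5})*r = -\frac{4}{5} - \frac{32}{5} e_{1} - \frac{24}{5} e_{2} - \frac{4}{5} e_{12}; (\frac{7}{3} e_{1})*r = -\frac{56}{3} + \frac{7}{3} e_{1} - \frac{7}{3} e_{2} + 14 e_{12}; (-\frac{9}{4} e_{2})*r = \frac{27}{2} - \frac{9}{4} e_{1} - \frac{9}{4} e_{2} + 18 e_{12}; (2 e_{12})*r = -2 - 12 e_{1} + 16 e_{2} + 2 e_{12}.
Sum: -\frac{239}{30} - \frac{1099}{60} e_{1} + \frac{397}{60} e_{2} + \frac{166}{5} e_{12}; translating back through the correspondence:
Answer: -\frac{239}{30} - \frac{1099}{60}i + \frac{397}{60}j + \frac{166}{5}k


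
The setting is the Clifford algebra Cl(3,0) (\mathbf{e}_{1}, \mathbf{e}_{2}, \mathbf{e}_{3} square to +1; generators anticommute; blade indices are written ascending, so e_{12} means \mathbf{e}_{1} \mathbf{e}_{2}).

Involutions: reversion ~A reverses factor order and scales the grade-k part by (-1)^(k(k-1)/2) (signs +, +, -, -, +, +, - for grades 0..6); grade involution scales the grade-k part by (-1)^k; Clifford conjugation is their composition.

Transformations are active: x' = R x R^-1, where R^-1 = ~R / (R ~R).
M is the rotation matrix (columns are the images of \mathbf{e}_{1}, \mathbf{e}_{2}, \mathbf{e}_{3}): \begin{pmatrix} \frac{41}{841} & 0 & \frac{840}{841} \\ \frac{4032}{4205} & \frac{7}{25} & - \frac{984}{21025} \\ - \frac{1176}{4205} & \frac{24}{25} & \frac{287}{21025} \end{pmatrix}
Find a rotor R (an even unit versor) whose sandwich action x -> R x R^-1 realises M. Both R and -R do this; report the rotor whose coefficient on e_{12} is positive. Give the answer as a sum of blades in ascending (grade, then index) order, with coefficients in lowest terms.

Method: write R = a + b12*e_{12} + b13*e_{13} + b23*e_{23} with a^2 + b12^2 + b13^2 + b23^2 = 1 (so R^-1 = ~R). Expanding the columns R e_j ~R gives tr M = 4a^2 - 1 and, from the antisymmetric part, M21 - M12 = -4a*b12, M13 - M31 = 4a*b13, M32 - M23 = -4a*b23.
Here tr M = \frac{7199}{21025}, so a^2 = (1 + tr M)/4 = \frac{7056}{21025} and a = ±\frac{84}{145}. Taking a = \frac{84}{145}: M21 - M12 = \frac{4032}{4205}, M13 - M31 = \frac{5376}{4205}, M32 - M23 = \frac{21168}{21025}, giving b12 = -\frac{12}{29}, b13 = \frac{16}{29}, b23 = -\frac{63}{145}, i.e. R = \frac{84}{145} - \frac{12}{29} e_{12} + \frac{16}{29} e_{13} - \frac{63}{145} e_{23}.
Its e_{12} coefficient is negative, so report the other preimage -R.
Answer: -\frac{84}{145} + \frac{12}{29} e_{12} - \frac{16}{29} e_{13} + \frac{63}{145} e_{23}. Note: both R and -R realise this M (trace \frac{7199}{21025}); the covering map identifies them, and the e_{12}-coefficient sign is the tie-breaker.


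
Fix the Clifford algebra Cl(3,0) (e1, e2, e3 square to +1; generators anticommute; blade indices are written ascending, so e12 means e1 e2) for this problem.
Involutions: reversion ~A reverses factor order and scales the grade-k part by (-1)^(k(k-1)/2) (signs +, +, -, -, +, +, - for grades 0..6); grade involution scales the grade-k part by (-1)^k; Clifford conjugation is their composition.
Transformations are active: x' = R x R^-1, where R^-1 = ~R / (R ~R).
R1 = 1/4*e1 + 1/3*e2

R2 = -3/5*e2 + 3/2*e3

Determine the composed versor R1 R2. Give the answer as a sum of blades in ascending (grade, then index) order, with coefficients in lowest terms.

Distribute over the terms of R1 (each basis-blade product reordered to ascending indices, repeated generators contracted through their squares):
(1/4*e1) R2 = -3/20*e12 + 3/8*e13
(1/3*e2) R2 = -1/5 + 1/2*e23
Summing the partial products and collecting blades:
Answer: -1/5 - 3/20*e12 + 3/8*e13 + 1/2*e23


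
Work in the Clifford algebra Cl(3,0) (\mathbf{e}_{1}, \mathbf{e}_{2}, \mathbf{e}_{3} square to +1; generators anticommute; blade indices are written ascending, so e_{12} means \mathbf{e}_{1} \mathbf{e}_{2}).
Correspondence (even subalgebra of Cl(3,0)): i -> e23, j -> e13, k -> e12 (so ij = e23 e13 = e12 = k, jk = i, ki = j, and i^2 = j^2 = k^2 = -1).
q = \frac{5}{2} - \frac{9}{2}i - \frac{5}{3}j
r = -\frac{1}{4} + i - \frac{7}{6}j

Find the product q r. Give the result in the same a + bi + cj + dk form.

In blades: q = \frac{5}{2} - \frac{5}{3} e_{13} - \frac{9}{2} e_{23}, r = -\frac{1}{4} - \frac{7}{6} e_{13} + e_{23}.
Distribute q over r term by term (generator squares from the signature, products reordered to ascending indices): (\frac{5}{2})*r = -\frac{5}{8} - \frac{35}{12} e_{13} + \frac{5}{2} e_{23}; (-\frac{5}{3} e_{13})*r = -\frac{35}{18} + \frac{5}{3} e_{12} + \frac{5}{12} e_{13}; (-\frac{9}{2} e_{23})*r = \frac{9}{2} + \frac{21}{4} e_{12} + \frac{9}{8} e_{23}.
Sum: \frac{139}{72} + \frac{83}{12} e_{12} - \frac{5}{2} e_{13} + \frac{29}{8} e_{23}; translating back through the correspondence:
Answer: \frac{139}{72} + \frac{29}{8}i - \frac{5}{2}j + \frac{83}{12}k


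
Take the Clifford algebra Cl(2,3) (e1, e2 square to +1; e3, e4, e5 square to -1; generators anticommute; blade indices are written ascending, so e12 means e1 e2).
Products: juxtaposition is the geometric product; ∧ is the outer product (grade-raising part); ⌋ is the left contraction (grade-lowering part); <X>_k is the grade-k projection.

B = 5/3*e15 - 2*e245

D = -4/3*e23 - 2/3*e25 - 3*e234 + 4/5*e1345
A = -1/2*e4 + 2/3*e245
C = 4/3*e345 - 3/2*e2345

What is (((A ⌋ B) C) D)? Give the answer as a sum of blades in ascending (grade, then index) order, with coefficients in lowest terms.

step 1: 4/3 + e25
step 2: -3/2*e34 - 4/3*e234 + 16/9*e345 - 2*e2345
step 3: -4 - 64/45*e1 - 9/2*e2 + 16/9*e4 + 6*e5 - 8/5*e12 + 6/5*e15 + 2*e24 - 16/3*e25 + 4/3*e34 + 8/3*e45 - 16/15*e125 - 32/27*e234 - 64/27*e245 + 8/9*e345 + e2345
Answer: -4 - 64/45*e1 - 9/2*e2 + 16/9*e4 + 6*e5 - 8/5*e12 + 6/5*e15 + 2*e24 - 16/3*e25 + 4/3*e34 + 8/3*e45 - 16/15*e125 - 32/27*e234 - 64/27*e245 + 8/9*e345 + e2345


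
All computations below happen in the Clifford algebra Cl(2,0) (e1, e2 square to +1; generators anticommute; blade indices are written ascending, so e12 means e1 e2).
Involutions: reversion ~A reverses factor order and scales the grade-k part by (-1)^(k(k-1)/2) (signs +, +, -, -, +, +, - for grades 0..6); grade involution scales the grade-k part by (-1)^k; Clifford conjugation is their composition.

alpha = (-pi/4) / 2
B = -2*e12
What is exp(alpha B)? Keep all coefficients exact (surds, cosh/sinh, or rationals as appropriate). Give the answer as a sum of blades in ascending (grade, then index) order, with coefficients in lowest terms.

B^2 = (-2)^2*(e12)^2 = 4*(-1) = -4 (a basis 2-blade squares to minus the product of its generators' squares).
B^2 = -4 — circular case — the even/odd split gives cos and sin: l = 2, alpha*l = -pi/4, so exp(alpha B) = cos(-pi/4) + (sin(-pi/4)/2)*B = sqrt(2)/2 + (-sqrt(2)/4)*B.
Answer: sqrt(2)/2 + sqrt(2)/2*e12


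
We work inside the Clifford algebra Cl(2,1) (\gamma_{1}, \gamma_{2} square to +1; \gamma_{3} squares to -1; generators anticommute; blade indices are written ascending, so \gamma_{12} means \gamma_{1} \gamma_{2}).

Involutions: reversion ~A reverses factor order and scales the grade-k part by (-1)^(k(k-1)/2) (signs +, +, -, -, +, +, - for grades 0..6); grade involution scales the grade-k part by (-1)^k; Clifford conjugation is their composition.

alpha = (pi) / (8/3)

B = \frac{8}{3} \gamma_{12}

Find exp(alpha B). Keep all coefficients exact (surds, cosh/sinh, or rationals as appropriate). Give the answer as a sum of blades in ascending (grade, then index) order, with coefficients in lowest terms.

B^2 = (\frac{8}{3})^2*(\gamma_{12})^2 = \frac{64}{9}*(-1) = -\frac{64}{9} (a basis 2-blade squares to minus the product of its generators' squares).
B^2 = -\frac{64}{9} — since the square is negative, the closed form is circular: l = \frac{8}{3}, alpha*l = \pi, so exp(alpha B) = cos(\pi) + (sin(\pi)/(\frac{8}{3}))*B = -1 + (0)*B.
Answer: -1


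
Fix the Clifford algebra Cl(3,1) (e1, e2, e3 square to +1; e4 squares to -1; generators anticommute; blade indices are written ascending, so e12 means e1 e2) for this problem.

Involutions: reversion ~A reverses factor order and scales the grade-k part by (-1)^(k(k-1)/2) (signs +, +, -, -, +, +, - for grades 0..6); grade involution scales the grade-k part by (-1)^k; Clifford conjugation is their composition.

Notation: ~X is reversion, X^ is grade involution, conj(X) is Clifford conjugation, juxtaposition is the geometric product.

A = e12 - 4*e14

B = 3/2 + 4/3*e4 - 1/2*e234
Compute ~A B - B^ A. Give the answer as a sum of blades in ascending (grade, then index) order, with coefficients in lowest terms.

first term: -16/3*e1 - 3/2*e12 + 6*e14 + 2*e123 - 4/3*e124 + 1/2*e134
second term: 16/3*e1 + 3/2*e12 - 6*e14 - 2*e123 - 4/3*e124 - 1/2*e134
Answer: -32/3*e1 - 3*e12 + 12*e14 + 4*e123 + e134


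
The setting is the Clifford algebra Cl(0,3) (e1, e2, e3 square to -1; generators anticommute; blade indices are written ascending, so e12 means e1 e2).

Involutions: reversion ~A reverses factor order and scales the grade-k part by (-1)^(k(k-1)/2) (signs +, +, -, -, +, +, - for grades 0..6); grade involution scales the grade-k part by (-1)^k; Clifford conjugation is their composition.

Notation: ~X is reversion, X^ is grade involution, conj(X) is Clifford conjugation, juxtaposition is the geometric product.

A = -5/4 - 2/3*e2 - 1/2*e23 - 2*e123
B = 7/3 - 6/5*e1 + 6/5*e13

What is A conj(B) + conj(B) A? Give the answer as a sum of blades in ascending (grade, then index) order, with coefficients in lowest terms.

first term: -35/12 - 3/2*e1 + 38/45*e2 + 1/5*e12 + 3/2*e13 + 37/30*e23 - 91/15*e123
second term: -35/12 - 3/2*e1 + 38/45*e2 - 1/5*e12 + 3/2*e13 + 37/30*e23 - 91/15*e123
Answer: -35/6 - 3*e1 + 76/45*e2 + 3*e13 + 37/15*e23 - 182/15*e123


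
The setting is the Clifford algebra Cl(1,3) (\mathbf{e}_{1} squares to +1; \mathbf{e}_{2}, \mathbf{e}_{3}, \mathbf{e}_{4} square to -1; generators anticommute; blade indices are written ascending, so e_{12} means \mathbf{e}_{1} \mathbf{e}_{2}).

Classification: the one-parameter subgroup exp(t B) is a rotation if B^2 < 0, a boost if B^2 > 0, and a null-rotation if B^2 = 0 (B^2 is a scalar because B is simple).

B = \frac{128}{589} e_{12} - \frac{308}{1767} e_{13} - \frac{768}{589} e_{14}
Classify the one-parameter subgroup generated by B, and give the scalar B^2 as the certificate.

B^2 term by term: the squares give (\frac{128}{589})^2*(e_{12})^2 + (-\frac{308}{1767})^2*(e_{13})^2 + (-\frac{768}{589})^2*(e_{14})^2 = \frac{16384}{346921}*(+1) + \frac{94864}{3122289}*(+1) + \frac{589824}{346921}*(+1) = \frac{16}{9} (each basis 2-blade squares to minus the product of its generators' squares); cross terms between blades sharing an index anticommute and cancel. So B^2 = \frac{16}{9}.
Answer: boost, certificate B^2 = \frac{16}{9}. Why this suffices: the scalar \frac{16}{9} survives any versor conjugation, so its sign alone determines the class however B is presented.


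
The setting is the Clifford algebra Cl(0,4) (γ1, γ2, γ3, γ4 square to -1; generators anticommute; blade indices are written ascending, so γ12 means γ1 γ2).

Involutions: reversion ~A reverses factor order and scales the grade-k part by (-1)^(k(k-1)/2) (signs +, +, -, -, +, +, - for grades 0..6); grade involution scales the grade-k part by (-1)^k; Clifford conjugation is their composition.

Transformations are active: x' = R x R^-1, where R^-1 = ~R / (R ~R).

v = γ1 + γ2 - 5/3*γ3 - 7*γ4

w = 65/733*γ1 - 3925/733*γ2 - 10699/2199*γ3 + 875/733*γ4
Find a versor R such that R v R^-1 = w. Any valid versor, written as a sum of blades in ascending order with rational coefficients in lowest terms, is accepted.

Sketch: the shared square -484/9 makes R = v + w = 798/733*γ1 - 3192/733*γ2 - 4788/733*γ3 - 4256/733*γ4 the natural versor; its sandwich fixes that direction, negates (v - w)/2, and sends v to w.
Answer: 798/733*γ1 - 3192/733*γ2 - 4788/733*γ3 - 4256/733*γ4


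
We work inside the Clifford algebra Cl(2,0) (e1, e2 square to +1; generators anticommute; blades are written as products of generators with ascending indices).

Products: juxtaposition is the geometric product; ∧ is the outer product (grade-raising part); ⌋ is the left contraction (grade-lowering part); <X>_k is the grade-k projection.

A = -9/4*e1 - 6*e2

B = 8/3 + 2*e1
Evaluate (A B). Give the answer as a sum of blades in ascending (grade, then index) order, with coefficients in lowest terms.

step 1: -9/2 - 6*e1 - 16*e2 + 12*e1 e2
Answer: -9/2 - 6*e1 - 16*e2 + 12*e1 e2


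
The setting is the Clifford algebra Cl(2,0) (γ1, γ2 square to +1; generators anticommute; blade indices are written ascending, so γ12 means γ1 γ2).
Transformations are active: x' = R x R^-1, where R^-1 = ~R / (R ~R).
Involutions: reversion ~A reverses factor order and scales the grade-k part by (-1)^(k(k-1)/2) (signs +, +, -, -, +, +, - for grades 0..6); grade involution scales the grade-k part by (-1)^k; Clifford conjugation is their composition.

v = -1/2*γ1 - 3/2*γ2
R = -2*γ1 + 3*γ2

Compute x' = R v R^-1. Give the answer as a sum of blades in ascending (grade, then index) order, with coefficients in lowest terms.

~R = -2*γ1 + 3*γ2, and R ~R = 13, so R^-1 = ~R / (13).
R v = -7/2 + 9/2*γ12
Answer: 41/26*γ1 - 3/26*γ2


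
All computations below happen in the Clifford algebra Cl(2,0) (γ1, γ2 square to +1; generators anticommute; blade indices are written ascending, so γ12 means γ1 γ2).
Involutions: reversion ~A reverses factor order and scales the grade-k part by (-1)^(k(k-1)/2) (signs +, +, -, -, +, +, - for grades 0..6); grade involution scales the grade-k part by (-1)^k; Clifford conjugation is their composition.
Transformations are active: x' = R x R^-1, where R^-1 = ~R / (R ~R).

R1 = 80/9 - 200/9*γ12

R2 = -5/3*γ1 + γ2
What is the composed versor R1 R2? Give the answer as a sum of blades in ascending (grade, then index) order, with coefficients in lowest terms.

Distribute over the terms of R1 (each basis-blade product reordered to ascending indices, repeated generators contracted through their squares):
(80/9) R2 = -400/27*γ1 + 80/9*γ2
(-200/9*γ12) R2 = -200/9*γ1 - 1000/27*γ2
Summing the partial products and collecting blades:
Answer: -1000/27*γ1 - 760/27*γ2


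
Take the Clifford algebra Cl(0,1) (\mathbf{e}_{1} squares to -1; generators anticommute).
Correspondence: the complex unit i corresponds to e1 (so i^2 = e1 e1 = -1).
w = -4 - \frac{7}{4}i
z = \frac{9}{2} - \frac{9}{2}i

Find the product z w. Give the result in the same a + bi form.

In blades: z = \frac{9}{2} - \frac{9}{2} e_{1}, w = -4 - \frac{7}{4} e_{1}.
Distribute z over w term by term (generator squares from the signature, products reordered to ascending indices): (\frac{9}{2})*w = -18 - \frac{63}{8} e_{1}; (-\frac{9}{2} e_{1})*w = -\frac{63}{8} + 18 e_{1}.
Sum: -\frac{207}{8} + \frac{81}{8} e_{1}; translating back through the correspondence:
Answer: -\frac{207}{8} + \frac{81}{8}i


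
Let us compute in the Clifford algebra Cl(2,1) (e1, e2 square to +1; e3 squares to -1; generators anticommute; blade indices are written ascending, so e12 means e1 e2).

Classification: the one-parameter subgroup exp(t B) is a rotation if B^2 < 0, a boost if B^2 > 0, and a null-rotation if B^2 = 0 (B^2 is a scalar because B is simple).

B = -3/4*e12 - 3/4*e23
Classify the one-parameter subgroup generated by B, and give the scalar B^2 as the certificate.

B^2 term by term: the squares give (-3/4)^2*(e12)^2 + (-3/4)^2*(e23)^2 = 9/16*(-1) + 9/16*(+1) = 0 (each basis 2-blade squares to minus the product of its generators' squares); cross terms between blades sharing an index anticommute and cancel. So B^2 = 0.
Answer: null-rotation, certificate B^2 = 0. The class reads off the invariant scalar 0 directly.


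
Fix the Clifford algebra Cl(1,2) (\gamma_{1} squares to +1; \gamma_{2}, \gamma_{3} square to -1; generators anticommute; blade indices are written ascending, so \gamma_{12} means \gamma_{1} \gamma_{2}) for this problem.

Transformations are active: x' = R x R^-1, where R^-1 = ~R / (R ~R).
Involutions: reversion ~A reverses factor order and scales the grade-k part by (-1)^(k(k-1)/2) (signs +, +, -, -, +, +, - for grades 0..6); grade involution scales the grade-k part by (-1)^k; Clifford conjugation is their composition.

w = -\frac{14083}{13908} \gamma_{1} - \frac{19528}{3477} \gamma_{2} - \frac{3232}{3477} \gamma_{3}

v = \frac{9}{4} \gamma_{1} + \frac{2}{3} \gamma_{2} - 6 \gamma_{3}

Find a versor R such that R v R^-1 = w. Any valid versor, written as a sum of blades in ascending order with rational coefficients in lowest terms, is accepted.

Here q(v) = q(w) = -\frac{4519}{144}; the classical choice R = v + w = \frac{8605}{6954} \gamma_{1} - \frac{17210}{3477} \gamma_{2} - \frac{24094}{3477} \gamma_{3} then realises v -> w under the sandwich.
Answer: \frac{8605}{6954} \gamma_{1} - \frac{17210}{3477} \gamma_{2} - \frac{24094}{3477} \gamma_{3}


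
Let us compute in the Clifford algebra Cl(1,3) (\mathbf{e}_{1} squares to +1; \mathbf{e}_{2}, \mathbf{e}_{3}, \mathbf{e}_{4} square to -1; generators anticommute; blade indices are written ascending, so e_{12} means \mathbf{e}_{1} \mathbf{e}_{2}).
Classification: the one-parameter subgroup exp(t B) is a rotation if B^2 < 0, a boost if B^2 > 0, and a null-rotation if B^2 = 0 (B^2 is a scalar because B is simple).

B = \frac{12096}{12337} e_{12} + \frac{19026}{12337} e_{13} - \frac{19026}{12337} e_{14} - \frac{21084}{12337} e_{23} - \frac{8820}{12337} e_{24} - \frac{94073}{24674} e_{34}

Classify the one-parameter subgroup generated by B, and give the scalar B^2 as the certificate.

B^2 term by term: the squares give (\frac{12096}{12337})^2*(e_{12})^2 + (\frac{19026}{12337})^2*(e_{13})^2 + (-\frac{19026}{12337})^2*(e_{14})^2 + (-\frac{21084}{12337})^2*(e_{23})^2 + (-\frac{8820}{12337})^2*(e_{24})^2 + (-\frac{94073}{24674})^2*(e_{34})^2 = \frac{146313216}{152201569}*(+1) + \frac{361988676}{152201569}*(+1) + \frac{361988676}{152201569}*(+1) + \frac{444535056}{152201569}*(-1) + \frac{77792400}{152201569}*(-1) + \frac{8849729329}{608806276}*(-1) = -\frac{49}{4} (each basis 2-blade squares to minus the product of its generators' squares); cross terms between blades sharing an index anticommute and cancel; the commuting (index-disjoint) pairs give grade-4 terms 2*c*c'*(blade product), which cancel blade by blade — e_{1234}: -\frac{1137907008}{152201569} + \frac{335618640}{152201569} + \frac{802288368}{152201569} = 0 — confirming B is simple. So B^2 = -\frac{49}{4}.
Answer: rotation, certificate B^2 = -\frac{49}{4}. The invariant at work: B^2 = -\frac{49}{4} is unchanged by conjugation, hence its sign classifies the subgroup whatever basis B is written in.


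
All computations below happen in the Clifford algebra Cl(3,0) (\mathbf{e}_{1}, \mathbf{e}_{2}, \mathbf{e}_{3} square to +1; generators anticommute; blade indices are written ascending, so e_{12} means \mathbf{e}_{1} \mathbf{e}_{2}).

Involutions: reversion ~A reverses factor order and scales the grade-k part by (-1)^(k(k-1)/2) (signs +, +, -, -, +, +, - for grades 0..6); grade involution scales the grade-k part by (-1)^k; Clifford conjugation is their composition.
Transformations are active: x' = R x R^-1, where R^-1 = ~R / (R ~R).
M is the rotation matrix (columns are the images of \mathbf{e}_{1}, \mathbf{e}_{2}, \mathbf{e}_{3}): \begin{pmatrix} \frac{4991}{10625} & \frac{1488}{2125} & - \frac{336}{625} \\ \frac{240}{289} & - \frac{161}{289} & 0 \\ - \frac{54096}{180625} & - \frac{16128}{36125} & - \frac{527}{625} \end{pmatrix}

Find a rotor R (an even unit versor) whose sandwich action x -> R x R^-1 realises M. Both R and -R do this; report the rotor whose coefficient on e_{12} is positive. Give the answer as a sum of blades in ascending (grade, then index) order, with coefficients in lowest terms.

Method: write R = a + b12*e_{12} + b13*e_{13} + b23*e_{23} with a^2 + b12^2 + b13^2 + b23^2 = 1 (so R^-1 = ~R). Expanding the columns R e_j ~R gives tr M = 4a^2 - 1 and, from the antisymmetric part, M21 - M12 = -4a*b12, M13 - M31 = 4a*b13, M32 - M23 = -4a*b23.
Here tr M = -\frac{168081}{180625}, so a^2 = (1 + tr M)/4 = \frac{3136}{180625} and a = ±\frac{56}{425}. Taking a = \frac{56}{425}: M21 - M12 = \frac{4704}{36125}, M13 - M31 = -\frac{43008}{180625}, M32 - M23 = -\frac{16128}{36125}, giving b12 = -\frac{21}{85}, b13 = -\frac{192}{425}, b23 = \frac{72}{85}, i.e. R = \frac{56}{425} - \frac{21}{85} e_{12} - \frac{192}{425} e_{13} + \frac{72}{85} e_{23}.
Its e_{12} coefficient is negative, so report the other preimage -R.
Answer: -\frac{56}{425} + \frac{21}{85} e_{12} + \frac{192}{425} e_{13} - \frac{72}{85} e_{23}. Note: both R and -R realise this M (trace -\frac{168081}{180625}); the covering map identifies them, and the e_{12}-coefficient sign is the tie-breaker.


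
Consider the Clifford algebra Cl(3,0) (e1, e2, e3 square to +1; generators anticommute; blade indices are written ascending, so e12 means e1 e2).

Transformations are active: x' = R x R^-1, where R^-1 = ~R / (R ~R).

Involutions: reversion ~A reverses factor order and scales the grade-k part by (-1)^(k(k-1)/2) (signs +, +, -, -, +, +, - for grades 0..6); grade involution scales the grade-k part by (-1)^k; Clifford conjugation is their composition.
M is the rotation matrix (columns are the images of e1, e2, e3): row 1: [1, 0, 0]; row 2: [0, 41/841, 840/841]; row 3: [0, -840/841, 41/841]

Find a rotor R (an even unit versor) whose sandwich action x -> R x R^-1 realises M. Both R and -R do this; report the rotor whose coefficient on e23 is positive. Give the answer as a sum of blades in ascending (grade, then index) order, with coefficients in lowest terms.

Method: write R = a + b12*e12 + b13*e13 + b23*e23 with a^2 + b12^2 + b13^2 + b23^2 = 1 (so R^-1 = ~R). Expanding the columns R e_j ~R gives tr M = 4a^2 - 1 and, from the antisymmetric part, M21 - M12 = -4a*b12, M13 - M31 = 4a*b13, M32 - M23 = -4a*b23.
Here tr M = 923/841, so a^2 = (1 + tr M)/4 = 441/841 and a = ±21/29. Taking a = 21/29: M21 - M12 = 0, M13 - M31 = 0, M32 - M23 = -1680/841, giving b12 = 0, b13 = 0, b23 = 20/29, i.e. R = 21/29 + 20/29*e23.
Its e23 coefficient is already positive.
Answer: 21/29 + 20/29*e23. Note: both R and -R realise this M (trace 923/841); the covering map identifies them, and the e23-coefficient sign is the tie-breaker.


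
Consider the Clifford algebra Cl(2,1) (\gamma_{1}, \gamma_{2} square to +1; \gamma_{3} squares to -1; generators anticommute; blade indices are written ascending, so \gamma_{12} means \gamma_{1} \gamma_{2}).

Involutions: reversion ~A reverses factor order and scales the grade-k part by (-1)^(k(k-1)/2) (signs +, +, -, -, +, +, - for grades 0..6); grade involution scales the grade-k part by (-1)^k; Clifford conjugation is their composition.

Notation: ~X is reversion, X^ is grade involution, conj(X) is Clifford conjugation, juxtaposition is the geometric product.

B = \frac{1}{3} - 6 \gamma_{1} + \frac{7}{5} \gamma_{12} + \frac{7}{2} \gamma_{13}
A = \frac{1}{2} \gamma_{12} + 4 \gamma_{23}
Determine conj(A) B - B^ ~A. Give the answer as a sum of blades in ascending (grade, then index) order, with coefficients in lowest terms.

first term: \frac{7}{10} - 3 \gamma_{2} + \frac{83}{6} \gamma_{12} + \frac{28}{5} \gamma_{13} + \frac{5}{12} \gamma_{23} + 24 \gamma_{123}
second term: \frac{7}{10} - 3 \gamma_{2} - \frac{85}{6} \gamma_{12} - \frac{28}{5} \gamma_{13} - \frac{37}{12} \gamma_{23} - 24 \gamma_{123}
Answer: 28 \gamma_{12} + \frac{56}{5} \gamma_{13} + \frac{7}{2} \gamma_{23} + 48 \gamma_{123}


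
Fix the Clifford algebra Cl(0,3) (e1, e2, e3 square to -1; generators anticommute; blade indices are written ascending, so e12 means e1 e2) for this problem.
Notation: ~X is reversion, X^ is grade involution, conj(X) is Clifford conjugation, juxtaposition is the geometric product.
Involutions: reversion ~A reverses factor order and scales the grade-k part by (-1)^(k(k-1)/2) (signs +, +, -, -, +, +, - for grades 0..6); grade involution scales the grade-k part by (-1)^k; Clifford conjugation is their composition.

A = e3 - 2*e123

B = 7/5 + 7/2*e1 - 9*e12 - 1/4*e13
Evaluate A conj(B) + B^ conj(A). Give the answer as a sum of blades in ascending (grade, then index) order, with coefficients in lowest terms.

first term: 1/4*e1 - 1/2*e2 + 97/5*e3 + 7/2*e13 - 7*e23 + 31/5*e123
second term: -1/4*e1 + 1/2*e2 - 97/5*e3 + 7/2*e13 - 7*e23 + 31/5*e123
Answer: 7*e13 - 14*e23 + 62/5*e123


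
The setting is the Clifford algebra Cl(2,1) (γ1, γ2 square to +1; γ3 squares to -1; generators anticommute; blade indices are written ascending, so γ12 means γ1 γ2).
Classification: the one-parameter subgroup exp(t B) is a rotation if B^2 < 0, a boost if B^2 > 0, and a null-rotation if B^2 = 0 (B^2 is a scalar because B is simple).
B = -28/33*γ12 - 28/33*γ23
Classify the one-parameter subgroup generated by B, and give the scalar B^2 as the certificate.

B^2 term by term: the squares give (-28/33)^2*(γ12)^2 + (-28/33)^2*(γ23)^2 = 784/1089*(-1) + 784/1089*(+1) = 0 (each basis 2-blade squares to minus the product of its generators' squares); cross terms between blades sharing an index anticommute and cancel. So B^2 = 0.
Answer: null-rotation, certificate B^2 = 0. The invariant at work: B^2 = 0 is unchanged by conjugation, hence its sign classifies the subgroup whatever basis B is written in.


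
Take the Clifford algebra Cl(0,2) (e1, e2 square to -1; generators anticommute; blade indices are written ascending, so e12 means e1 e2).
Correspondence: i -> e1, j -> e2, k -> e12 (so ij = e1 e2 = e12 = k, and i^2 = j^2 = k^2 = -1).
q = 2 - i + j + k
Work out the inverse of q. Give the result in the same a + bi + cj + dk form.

In blades: q = 2 - e1 + e2 + e12.
With qbar = 2 + e1 - e2 - e12 (scalar fixed, mapped units negated), q qbar = 7 (the sum of squared coefficients), so q^-1 = qbar / (7) = 2/7 + 1/7*e1 - 1/7*e2 - 1/7*e12; translating back:
Answer: 2/7 + 1/7*i - 1/7*j - 1/7*k


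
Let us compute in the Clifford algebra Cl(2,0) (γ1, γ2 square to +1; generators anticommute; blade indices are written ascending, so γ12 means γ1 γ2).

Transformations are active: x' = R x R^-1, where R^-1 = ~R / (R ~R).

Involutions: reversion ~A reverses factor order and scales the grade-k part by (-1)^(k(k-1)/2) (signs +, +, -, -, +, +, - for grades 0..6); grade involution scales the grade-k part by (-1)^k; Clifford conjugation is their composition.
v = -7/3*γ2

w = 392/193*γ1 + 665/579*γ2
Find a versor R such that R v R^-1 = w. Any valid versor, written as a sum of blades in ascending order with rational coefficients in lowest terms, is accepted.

Here q(v) = q(w) = 49/9; the classical choice R = v + w = 392/193*γ1 - 686/579*γ2 then realises v -> w under the sandwich.
Answer: 392/193*γ1 - 686/579*γ2


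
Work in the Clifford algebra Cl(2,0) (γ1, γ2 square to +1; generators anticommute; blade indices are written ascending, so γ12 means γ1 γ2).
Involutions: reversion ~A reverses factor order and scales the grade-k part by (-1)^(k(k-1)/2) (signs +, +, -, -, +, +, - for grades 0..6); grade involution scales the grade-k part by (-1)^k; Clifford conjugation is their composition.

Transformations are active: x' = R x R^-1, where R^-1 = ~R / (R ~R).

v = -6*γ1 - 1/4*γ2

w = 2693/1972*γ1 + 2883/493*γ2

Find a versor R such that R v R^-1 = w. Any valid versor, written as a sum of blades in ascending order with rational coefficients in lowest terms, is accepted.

Take R = v + w = -9139/1972*γ1 + 11039/1972*γ2. Because q(v) = q(w) = 577/16, conjugation by R sends v exactly to w.
Answer: -9139/1972*γ1 + 11039/1972*γ2
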